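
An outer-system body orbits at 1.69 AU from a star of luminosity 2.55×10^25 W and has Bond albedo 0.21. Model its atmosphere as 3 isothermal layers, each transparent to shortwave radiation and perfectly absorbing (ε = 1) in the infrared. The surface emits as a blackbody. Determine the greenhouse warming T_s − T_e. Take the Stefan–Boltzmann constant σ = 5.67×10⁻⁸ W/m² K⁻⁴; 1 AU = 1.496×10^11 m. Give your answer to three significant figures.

42.5 K

d = 1.69 × 1.496×10^11 m = 2.528×10^11 m.
Flux at the orbit: S = L/(4πd²) = 2.55×10^25/(4π·(2.53×10^11)²) = 31.75 W/m².
Top-of-atmosphere balance: σT_e⁴ = S(1−α)/4 = 6.270 W/m² → T_e = 102.5 K.
Surface: T_s = (4)^¼·T_e = 145.0 K.
Warming: T_s − T_e = 42.48 K.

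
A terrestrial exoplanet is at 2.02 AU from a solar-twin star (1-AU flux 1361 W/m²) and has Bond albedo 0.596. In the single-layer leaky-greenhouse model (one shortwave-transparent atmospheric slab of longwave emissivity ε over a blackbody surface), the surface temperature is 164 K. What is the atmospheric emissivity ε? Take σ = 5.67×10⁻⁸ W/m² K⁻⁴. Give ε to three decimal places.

0.357

Irradiance scales as 1/d², so S = 1361 W/m² × (1/2.02)² = 333.5 W/m².
Effective temperature: T_e = [S(1−α)/(4σ)]^(1/4) = 156.1 K.
T_s⁴ = T_e⁴·2/(2−ε) → ε = 2 − 2(T_e/T_s)⁴ = 2 − 2·(156.1/164)⁴ = 0.3573.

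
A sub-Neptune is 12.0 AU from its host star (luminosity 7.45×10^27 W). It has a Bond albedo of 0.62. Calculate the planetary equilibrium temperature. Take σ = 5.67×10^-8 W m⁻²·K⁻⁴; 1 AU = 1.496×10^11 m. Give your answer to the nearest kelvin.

132 K

d = 12.0 × 1.496×10^11 m = 1.795×10^12 m.
Spreading L over a sphere of radius d: S = 7.45×10^27/(4π·1.80×10^12²) = 184.0 W m⁻².
The planet absorbs (1−α)S over its disc πR² and re-emits over 4πR², so the mean absorbed flux is (1−0.62)·184.0/4 = 17.48 W m⁻².
Set σT⁴ = 17.48 → T = (17.48/σ)^(1/4) = 132.5 K.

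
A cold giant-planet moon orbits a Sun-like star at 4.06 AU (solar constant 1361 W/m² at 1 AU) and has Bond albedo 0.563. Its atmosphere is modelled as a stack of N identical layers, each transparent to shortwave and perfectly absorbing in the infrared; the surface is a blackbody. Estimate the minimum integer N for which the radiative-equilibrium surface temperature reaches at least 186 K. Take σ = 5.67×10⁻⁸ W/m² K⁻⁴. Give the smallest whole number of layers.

Flux at the orbit: S = 1361/(4.06)² = 82.57 W/m².
The effective emission temperature is T_e = [S(1−α)/(4σ)]^¼ = 112.3 K.
Since T_s⁴ = (N+1)T_e⁴, we need N ≥ (T_s/T_e)⁴ − 1 = 6.523.
So N ≥ 6.523; the smallest integer is N = 7.

7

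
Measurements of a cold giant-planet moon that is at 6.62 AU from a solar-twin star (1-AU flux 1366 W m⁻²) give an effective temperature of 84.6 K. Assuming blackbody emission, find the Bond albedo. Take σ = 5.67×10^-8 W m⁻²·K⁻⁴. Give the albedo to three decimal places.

Flux at the orbit: S = 1366/(6.62)² = 31.17 W m⁻².
Rearranging the radiative balance, α = 1 − 4σT⁴/S.
4σT⁴ = 4·5.67×10⁻⁸·(84.6)⁴ = 11.62 W m⁻².
1−α = 11.62/31.17 = 0.3727, so α = 0.6273.

0.627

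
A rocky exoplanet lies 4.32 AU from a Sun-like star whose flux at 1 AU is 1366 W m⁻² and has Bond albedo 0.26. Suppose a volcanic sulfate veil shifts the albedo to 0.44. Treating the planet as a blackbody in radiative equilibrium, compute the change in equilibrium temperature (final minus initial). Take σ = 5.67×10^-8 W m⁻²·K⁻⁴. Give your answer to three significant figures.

By the inverse-square law, S = 1366/4.32² = 73.20 W m⁻².
With α = 0.26, T₁ = 124.3 K.
With α = 0.44, T₂ = 115.9 K.
Change: 115.9 − 124.3 = -8.367 K.

-8.37 K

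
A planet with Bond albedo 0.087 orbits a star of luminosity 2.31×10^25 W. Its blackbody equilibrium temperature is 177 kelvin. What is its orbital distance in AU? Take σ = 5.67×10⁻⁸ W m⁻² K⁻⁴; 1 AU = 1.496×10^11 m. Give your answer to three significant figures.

0.580 AU

The flux needed for this T is 4σT⁴/(1−0.087) = 243.8 W m⁻².
S = L/(4πd²) → d = √(L/4πS) = √(2.31×10^25/(4π·243.8)) = 8.683×10^10 m = 0.5804 AU.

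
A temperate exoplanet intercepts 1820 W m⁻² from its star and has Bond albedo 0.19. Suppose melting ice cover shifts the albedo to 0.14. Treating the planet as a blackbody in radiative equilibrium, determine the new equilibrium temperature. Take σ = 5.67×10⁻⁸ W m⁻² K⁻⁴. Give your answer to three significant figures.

T₂ = [S(1−α₂)/(4σ)]^(1/4) = [1820·0.86/(4σ)]^(1/4) = 288.2 K.

288 K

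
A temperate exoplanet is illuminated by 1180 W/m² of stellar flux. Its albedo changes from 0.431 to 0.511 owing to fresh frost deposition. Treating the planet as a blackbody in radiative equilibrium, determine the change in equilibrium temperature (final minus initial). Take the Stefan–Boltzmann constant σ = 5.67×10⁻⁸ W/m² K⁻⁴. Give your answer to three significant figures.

With α = 0.431, T₁ = 233.3 K.
After:  T₂ = [1180·0.489/(4σ)]^(1/4) = 224.6 K.
Change: 224.6 − 233.3 = -8.670 K.

-8.67 K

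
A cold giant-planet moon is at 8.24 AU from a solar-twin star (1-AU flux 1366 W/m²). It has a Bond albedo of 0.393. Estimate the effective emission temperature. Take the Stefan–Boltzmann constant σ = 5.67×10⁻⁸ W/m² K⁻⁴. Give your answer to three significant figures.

Irradiance scales as 1/d², so S = 1366 W/m² × (1/8.24)² = 20.12 W/m².
The planet absorbs (1−α)S over its disc πR² and re-emits over 4πR², so the mean absorbed flux is (1−0.393)·20.12/4 = 3.053 W/m².
In equilibrium σT⁴ equals this, so T = 85.66 K.

85.7 K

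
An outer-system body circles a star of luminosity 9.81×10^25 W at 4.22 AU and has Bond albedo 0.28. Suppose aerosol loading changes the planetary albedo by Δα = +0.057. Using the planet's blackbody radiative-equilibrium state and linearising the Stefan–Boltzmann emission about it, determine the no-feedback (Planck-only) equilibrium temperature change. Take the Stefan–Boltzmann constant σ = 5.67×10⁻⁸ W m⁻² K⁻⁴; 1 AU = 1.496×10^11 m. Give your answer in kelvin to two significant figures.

-1.8 K

Orbital distance: d = 4.22 AU = 6.313×10^11 m.
Spreading L over a sphere of radius d: S = 9.81×10^25/(4π·6.31×10^11²) = 19.59 W m⁻².
The baseline emission temperature is T_e = 88.80 K.
ΔF = −(S/4)Δα = −(19.59/4)×(+0.057) = -0.2791 W m⁻².
Linearising σT⁴ gives d(σT⁴)/dT = 4σT_e³ = 0.1588 W m⁻² per K.
So ΔT₀ = -0.2791/0.1588 = -1.76 K.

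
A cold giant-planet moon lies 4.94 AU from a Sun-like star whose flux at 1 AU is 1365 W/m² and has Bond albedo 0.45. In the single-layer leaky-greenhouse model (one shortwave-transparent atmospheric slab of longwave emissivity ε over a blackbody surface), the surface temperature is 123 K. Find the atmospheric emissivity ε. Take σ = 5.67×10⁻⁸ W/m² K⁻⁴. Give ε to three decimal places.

0.815

Flux at the orbit: S = 1365/(4.94)² = 55.93 W/m².
TOA balance gives T_e = 107.9 K.
Inverting T_s⁴ = 2T_e⁴/(2−ε): (T_e/T_s)⁴ = 0.5926, so ε = 2(1 − 0.5926) = 0.8148.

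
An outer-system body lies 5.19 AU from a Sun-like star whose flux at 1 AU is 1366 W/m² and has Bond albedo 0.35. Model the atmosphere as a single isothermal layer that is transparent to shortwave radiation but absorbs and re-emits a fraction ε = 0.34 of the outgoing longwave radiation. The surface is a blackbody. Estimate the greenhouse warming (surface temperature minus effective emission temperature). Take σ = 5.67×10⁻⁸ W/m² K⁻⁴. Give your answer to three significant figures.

Irradiance scales as 1/d², so S = 1366 W/m² × (1/5.19)² = 50.71 W/m².
The planet radiates to space at T_e = [S(1−α)/(4σ)]^(1/4) = 109.8 K.
Surface balance with a leaky layer gives σT_s⁴ = σT_e⁴·2/(2−ε), so T_s = T_e·[2/(2−0.34)]^(1/4) = 115.0 K.
T_s − T_e = 115.0 − 109.8 = 5.236 K.

5.24 K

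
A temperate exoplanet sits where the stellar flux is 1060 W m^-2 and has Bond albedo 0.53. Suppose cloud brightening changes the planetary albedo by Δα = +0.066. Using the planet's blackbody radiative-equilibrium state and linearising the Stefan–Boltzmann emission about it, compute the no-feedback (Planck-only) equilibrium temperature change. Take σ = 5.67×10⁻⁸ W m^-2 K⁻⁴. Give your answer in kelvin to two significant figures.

Reference equilibrium: T_e = [S(1−α)/(4σ)]^(1/4) = 216.5 K.
ΔF = −(S/4)Δα = −(1060/4)×(+0.066) = -17.49 W m^-2.
The Planck feedback parameter is 4σT_e³ = 2.301 W m^-2/K.
ΔT₀ = ΔF/λ_P = -17.49/2.301 = -7.60 K.

-7.6 K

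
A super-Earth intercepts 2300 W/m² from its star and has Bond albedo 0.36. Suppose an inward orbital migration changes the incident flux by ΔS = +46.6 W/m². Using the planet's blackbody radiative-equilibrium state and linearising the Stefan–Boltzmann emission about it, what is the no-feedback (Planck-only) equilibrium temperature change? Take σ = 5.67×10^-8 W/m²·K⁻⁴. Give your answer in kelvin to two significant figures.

1.4 K

The baseline emission temperature is T_e = 283.8 K.
Only a fraction (1−α) is absorbed and it's spread over 4πR², so ΔF = (1−α)ΔS/4 = 7.456 W/m².
Linearising σT⁴ gives d(σT⁴)/dT = 4σT_e³ = 5.186 W/m² per K.
Hence the no-feedback warming is ΔF/(4σT_e³) = 1.44 K.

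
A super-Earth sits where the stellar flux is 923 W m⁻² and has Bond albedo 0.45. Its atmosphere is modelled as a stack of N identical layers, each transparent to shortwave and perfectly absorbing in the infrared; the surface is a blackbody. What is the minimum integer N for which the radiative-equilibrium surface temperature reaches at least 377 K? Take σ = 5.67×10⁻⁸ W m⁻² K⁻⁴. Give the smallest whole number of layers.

9

Top-of-atmosphere balance: σT_e⁴ = S(1−α)/4 = 126.9 W m⁻² → T_e = 217.5 K.
T_s = (N+1)^(1/4)·T_e ≥ 377 K requires N+1 ≥ (T_s/T_e)⁴ = (377/217.5)⁴ = 9.025.
So N ≥ 8.025; the smallest integer is N = 9.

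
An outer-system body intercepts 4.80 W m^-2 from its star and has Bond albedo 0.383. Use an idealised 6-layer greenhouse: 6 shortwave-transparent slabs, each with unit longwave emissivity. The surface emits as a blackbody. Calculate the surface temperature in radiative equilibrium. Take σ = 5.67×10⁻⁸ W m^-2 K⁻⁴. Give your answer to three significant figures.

97.8 K

Top-of-atmosphere balance: σT_e⁴ = S(1−α)/4 = 0.7404 W m^-2 → T_e = 60.11 K.
For an N-layer opaque stack, T_s⁴ = (N+1)T_e⁴, hence T_s = (7)^(1/4)×60.11 K = 97.78 K.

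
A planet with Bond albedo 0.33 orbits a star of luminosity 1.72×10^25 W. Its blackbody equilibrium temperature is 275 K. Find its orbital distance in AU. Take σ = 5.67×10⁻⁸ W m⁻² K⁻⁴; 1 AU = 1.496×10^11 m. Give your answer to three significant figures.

Energy balance gives S = 4σT⁴/(1−α) = 1936 W m⁻².
Then d = [L/(4πS)]^(1/2) = 2.659×10^10 m, i.e. 0.1777 AU.

0.178 AU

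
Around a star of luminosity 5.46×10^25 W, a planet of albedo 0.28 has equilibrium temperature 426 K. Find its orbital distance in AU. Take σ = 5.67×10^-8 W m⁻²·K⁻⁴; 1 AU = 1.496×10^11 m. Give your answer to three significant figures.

Energy balance gives S = 4σT⁴/(1−α) = 10370 W m⁻².
Then d = [L/(4πS)]^(1/2) = 2.047×10^10 m, i.e. 0.1368 AU.

0.137 AU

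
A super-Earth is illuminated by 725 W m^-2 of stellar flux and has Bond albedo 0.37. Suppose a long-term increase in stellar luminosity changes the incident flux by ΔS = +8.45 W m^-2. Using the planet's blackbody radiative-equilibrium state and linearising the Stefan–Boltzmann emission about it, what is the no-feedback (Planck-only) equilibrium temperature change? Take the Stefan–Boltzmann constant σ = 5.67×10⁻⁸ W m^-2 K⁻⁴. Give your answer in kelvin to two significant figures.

0.62 K

The baseline emission temperature is T_e = 211.8 K.
ΔF = Δ[S(1−α)]/4 = (1−0.37)·+8.45/4 = 1.331 W m^-2.
The Planck feedback parameter is 4σT_e³ = 2.156 W m^-2/K.
Hence the no-feedback warming is ΔF/(4σT_e³) = 0.617 K.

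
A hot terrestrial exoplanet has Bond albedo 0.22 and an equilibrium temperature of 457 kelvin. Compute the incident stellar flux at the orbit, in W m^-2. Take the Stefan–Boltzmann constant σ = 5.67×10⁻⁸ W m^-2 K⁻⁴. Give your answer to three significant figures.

12700 W m^-2

Invert the energy balance for S: S = 4σT⁴/(1−α).
The emitted flux is σT⁴ = 2473 W m^-2.
So S = 4×2473/(1−0.22) = 12680 W m^-2.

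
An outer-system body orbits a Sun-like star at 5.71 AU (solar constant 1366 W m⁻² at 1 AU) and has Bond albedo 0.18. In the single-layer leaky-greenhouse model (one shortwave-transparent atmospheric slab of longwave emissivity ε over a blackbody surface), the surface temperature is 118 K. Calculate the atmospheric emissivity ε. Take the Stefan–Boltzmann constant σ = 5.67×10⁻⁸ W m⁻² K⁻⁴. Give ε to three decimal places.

0.437

Irradiance scales as 1/d², so S = 1366 W m⁻² × (1/5.71)² = 41.90 W m⁻².
First, T_e = [41.90·(1−0.18)/(4σ)]^(1/4) = 110.9 K.
Inverting T_s⁴ = 2T_e⁴/(2−ε): (T_e/T_s)⁴ = 0.7813, so ε = 2(1 − 0.7813) = 0.4374.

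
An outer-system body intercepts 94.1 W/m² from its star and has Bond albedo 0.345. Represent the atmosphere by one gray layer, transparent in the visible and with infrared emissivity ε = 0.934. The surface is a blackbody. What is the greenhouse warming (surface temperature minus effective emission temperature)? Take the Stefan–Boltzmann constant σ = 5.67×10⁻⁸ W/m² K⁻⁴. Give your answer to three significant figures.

Effective emission temperature (TOA balance): σT_e⁴ = S(1−α)/4 = 15.41 W/m² → T_e = 128.4 K.
For a single slab of emissivity ε, T_s⁴ = 2T_e⁴/(2−ε); thus T_s = 128.4·(1.876)^(1/4) = 150.3 K.
Greenhouse warming: T_s − T_e = 21.87 K.

21.9 K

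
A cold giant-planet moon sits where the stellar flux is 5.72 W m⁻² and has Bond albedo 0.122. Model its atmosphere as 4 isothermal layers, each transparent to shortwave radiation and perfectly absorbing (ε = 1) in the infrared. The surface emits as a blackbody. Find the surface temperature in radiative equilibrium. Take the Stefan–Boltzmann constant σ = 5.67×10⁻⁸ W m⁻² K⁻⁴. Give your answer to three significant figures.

OLR = S(1−α)/4 = 1.256 W m⁻²; the top layer radiates at T_e = 68.60 K.
With N = 4 opaque layers, T_s = (N+1)^(1/4)·T_e = 5^(1/4)·68.60 = 102.6 K.

103 kelvin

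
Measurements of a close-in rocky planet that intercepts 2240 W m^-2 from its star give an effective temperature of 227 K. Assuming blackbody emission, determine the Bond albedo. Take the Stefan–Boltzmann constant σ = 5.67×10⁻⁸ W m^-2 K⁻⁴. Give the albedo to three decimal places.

0.731

From σT⁴ = S(1−α)/4 we invert for α: 1−α = 4σT⁴/S.
4σT⁴ = 4·5.67×10⁻⁸·(227)⁴ = 602.2 W m^-2.
Hence α = 1 − 602.2/2240 = 0.7312.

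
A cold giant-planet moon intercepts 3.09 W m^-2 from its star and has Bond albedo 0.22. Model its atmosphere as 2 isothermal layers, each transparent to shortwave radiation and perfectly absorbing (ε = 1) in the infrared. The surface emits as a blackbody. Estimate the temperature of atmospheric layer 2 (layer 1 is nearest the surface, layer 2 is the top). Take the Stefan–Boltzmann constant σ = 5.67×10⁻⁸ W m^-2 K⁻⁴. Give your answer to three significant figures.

OLR = S(1−α)/4 = 0.6026 W m^-2; the top layer radiates at T_e = 57.10 K.
The net upward flux σT_e⁴ is constant between every pair of levels, so T_k⁴ = (N+1−k)T_e⁴.
T_2 = (1)^(1/4)·57.10 = 57.10 K.

57.1 K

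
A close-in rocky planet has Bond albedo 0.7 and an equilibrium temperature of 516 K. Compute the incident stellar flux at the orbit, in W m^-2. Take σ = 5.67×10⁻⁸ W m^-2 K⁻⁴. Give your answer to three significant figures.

Invert the energy balance for S: S = 4σT⁴/(1−α).
The emitted flux is σT⁴ = 4020 W m^-2.
S = 4·4020/0.3 = 53590 W m^-2.

53600 W m^-2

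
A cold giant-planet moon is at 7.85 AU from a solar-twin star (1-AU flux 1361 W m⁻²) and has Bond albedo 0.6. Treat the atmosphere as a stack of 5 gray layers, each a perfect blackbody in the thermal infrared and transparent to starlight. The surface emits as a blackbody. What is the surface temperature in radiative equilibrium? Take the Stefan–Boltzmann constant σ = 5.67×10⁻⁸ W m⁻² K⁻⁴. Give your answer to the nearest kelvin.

124 K

By the inverse-square law, S = 1361/7.85² = 22.09 W m⁻².
The effective emission temperature is T_e = [S(1−α)/(4σ)]^¼ = 79.00 K.
Layer-by-layer balance gives σT_s⁴ = (N+1)σT_e⁴, so T_s = 6^¼·79.00 = 123.6 K.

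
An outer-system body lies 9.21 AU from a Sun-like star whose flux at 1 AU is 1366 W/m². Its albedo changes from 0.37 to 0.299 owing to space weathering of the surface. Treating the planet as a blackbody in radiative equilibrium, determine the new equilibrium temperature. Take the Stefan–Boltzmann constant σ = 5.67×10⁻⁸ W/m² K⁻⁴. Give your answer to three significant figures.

By the inverse-square law, S = 1366/9.21² = 16.10 W/m².
With the new albedo, S(1−α₂)/4 = 2.822 W/m², so T₂ = 83.99 K.

84.0 K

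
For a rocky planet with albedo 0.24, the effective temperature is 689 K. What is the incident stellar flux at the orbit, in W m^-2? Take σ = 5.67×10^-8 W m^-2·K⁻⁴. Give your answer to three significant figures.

Invert the energy balance for S: S = 4σT⁴/(1−α).
σT⁴ = 5.67×10⁻⁸·(689)⁴ = 12780 W m^-2.
So S = 4×12780/(1−0.24) = 67250 W m^-2.

67300 W m^-2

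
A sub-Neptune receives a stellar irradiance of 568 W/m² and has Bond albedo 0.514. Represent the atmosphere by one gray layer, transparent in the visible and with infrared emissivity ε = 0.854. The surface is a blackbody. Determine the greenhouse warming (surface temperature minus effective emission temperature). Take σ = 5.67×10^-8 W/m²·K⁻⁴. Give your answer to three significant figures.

27.9 K

Effective emission temperature (TOA balance): σT_e⁴ = S(1−α)/4 = 69.01 W/m² → T_e = 186.8 K.
The surface balance (absorbed SW + ε·downward IR = σT_s⁴) with T_a⁴ = T_s⁴/2 reduces to T_s = T_e·[2/(2−ε)]^¼ = 214.7 K.
Greenhouse warming: T_s − T_e = 27.90 K.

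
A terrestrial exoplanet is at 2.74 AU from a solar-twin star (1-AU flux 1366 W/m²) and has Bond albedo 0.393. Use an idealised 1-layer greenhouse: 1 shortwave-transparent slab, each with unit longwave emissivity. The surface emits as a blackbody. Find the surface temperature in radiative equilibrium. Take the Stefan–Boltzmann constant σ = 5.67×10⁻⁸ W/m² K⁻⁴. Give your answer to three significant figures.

Flux at the orbit: S = 1366/(2.74)² = 181.9 W/m².
OLR = S(1−α)/4 = 27.61 W/m²; the top layer radiates at T_e = 148.6 K.
With N = 1 opaque layers, T_s = (N+1)^(1/4)·T_e = 2^(1/4)·148.6 = 176.7 K.

177 K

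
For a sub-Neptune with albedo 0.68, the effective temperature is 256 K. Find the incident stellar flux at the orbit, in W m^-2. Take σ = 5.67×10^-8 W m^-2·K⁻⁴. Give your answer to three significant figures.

Invert the energy balance for S: S = 4σT⁴/(1−α).
The emitted flux is σT⁴ = 243.5 W m^-2.
So S = 4×243.5/(1−0.68) = 3044 W m^-2.

3040 W m^-2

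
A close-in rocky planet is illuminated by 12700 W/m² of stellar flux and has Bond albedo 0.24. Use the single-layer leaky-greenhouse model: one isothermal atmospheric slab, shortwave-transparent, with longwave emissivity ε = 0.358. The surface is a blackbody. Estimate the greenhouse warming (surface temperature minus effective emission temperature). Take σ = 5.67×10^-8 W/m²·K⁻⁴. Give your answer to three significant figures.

23.0 K

At the top of the atmosphere, σT_e⁴ = S(1−α)/4 = 2413 W/m², giving T_e = 454.2 K.
Surface balance with a leaky layer gives σT_s⁴ = σT_e⁴·2/(2−ε), so T_s = T_e·[2/(2−0.358)]^(1/4) = 477.2 K.
Greenhouse warming: T_s − T_e = 22.96 K.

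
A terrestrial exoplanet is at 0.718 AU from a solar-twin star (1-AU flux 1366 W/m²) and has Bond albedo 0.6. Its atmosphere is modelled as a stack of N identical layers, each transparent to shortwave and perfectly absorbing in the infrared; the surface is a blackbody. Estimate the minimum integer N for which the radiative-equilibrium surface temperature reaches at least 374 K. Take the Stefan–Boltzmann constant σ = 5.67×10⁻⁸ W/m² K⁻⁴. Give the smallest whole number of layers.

Irradiance scales as 1/d², so S = 1366 W/m² × (1/0.718)² = 2650 W/m².
Top-of-atmosphere balance: σT_e⁴ = S(1−α)/4 = 265.0 W/m² → T_e = 261.5 K.
Since T_s⁴ = (N+1)T_e⁴, we need N ≥ (T_s/T_e)⁴ − 1 = 3.187.
Rounding up, N = 4.

4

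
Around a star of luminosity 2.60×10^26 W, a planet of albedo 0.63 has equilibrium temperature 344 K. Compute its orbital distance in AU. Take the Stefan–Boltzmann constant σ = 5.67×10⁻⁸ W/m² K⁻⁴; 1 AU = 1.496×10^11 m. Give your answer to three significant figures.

Energy balance gives S = 4σT⁴/(1−α) = 8584 W/m².
From L = 4πd²S, d = √(2.60×10^26/(4π·8584)) = 4.910×10^10 m = 0.3282 AU.

0.328 AU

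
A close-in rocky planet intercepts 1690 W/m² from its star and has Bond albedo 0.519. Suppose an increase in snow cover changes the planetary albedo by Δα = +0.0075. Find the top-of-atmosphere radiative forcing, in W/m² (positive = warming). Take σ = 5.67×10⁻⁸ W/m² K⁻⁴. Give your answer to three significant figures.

-3.17 W/m²

The change in absorbed flux is Δ[S(1−α)/4] = −SΔα/4 = -3.169 W/m².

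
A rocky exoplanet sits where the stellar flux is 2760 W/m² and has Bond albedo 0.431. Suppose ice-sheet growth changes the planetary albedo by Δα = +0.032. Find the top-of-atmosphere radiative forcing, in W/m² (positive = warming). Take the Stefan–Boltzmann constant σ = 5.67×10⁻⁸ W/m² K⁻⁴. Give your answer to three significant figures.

-22.1 W/m²

ΔF = −(S/4)Δα = −(2760/4)×(+0.032) = -22.08 W/m².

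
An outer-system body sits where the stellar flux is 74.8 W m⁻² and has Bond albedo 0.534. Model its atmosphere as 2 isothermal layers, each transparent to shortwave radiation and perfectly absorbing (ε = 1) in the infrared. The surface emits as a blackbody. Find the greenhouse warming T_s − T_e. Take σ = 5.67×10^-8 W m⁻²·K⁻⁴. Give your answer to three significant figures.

35.2 K

The effective emission temperature is T_e = [S(1−α)/(4σ)]^¼ = 111.3 K.
T_s = (N+1)^(1/4)·T_e = 146.5 K.
Warming: T_s − T_e = 35.19 K.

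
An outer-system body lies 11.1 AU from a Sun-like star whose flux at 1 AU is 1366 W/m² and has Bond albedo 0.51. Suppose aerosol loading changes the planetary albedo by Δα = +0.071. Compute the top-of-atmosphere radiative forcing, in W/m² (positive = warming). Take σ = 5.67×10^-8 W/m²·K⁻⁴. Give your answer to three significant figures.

Flux at the orbit: S = 1366/(11.1)² = 11.09 W/m².
The change in absorbed flux is Δ[S(1−α)/4] = −SΔα/4 = -0.1968 W/m².

-0.197 W/m²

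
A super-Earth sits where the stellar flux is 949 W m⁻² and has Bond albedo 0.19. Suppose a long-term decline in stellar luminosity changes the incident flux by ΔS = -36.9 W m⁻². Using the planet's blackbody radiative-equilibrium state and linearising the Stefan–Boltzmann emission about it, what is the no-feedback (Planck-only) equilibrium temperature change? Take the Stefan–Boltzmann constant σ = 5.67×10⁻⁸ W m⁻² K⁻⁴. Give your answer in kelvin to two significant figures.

Reference equilibrium: T_e = [S(1−α)/(4σ)]^(1/4) = 241.3 K.
ΔF = Δ[S(1−α)]/4 = (1−0.19)·-36.9/4 = -7.472 W m⁻².
Linearising σT⁴ gives d(σT⁴)/dT = 4σT_e³ = 3.186 W m⁻² per K.
Hence the no-feedback warming is ΔF/(4σT_e³) = -2.35 K.

-2.3 kelvin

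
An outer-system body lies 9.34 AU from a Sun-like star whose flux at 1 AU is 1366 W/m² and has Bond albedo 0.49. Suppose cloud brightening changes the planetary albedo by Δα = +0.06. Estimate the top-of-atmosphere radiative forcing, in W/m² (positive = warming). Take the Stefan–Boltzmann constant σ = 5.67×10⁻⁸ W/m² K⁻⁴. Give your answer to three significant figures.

-0.235 W/m²

Flux at the orbit: S = 1366/(9.34)² = 15.66 W/m².
ΔF = −(S/4)Δα = −(15.66/4)×(+0.06) = -0.2349 W/m².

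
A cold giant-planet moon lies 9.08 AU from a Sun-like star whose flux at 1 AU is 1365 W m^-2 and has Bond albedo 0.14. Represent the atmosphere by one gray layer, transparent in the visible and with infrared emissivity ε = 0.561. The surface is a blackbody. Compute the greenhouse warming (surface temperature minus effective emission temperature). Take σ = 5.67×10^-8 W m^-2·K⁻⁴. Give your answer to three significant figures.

Irradiance scales as 1/d², so S = 1365 W m^-2 × (1/9.08)² = 16.56 W m^-2.
At the top of the atmosphere, σT_e⁴ = S(1−α)/4 = 3.560 W m^-2, giving T_e = 89.01 K.
For a single slab of emissivity ε, T_s⁴ = 2T_e⁴/(2−ε); thus T_s = 89.01·(1.39)^(1/4) = 96.65 K.
Greenhouse warming: T_s − T_e = 7.636 K.

7.64 K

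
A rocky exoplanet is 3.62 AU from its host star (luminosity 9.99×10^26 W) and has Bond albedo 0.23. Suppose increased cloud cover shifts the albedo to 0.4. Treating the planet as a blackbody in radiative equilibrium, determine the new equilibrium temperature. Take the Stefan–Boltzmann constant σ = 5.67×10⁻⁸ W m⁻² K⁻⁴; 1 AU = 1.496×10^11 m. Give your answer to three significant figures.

d = 3.62 × 1.496×10^11 m = 5.416×10^11 m.
Flux at the orbit: S = L/(4πd²) = 9.99×10^26/(4π·(5.42×10^11)²) = 271.1 W m⁻².
T₂ = [S(1−α₂)/(4σ)]^(1/4) = [271.1·0.6/(4σ)]^(1/4) = 163.6 K.

164 kelvin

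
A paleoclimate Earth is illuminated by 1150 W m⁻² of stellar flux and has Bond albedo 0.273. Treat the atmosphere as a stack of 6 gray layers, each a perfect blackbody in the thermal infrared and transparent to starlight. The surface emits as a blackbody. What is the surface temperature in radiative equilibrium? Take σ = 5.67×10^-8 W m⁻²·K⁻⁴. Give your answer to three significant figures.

Top-of-atmosphere balance: σT_e⁴ = S(1−α)/4 = 209.0 W m⁻² → T_e = 246.4 K.
For an N-layer opaque stack, T_s⁴ = (N+1)T_e⁴, hence T_s = (7)^(1/4)×246.4 K = 400.8 K.

401 K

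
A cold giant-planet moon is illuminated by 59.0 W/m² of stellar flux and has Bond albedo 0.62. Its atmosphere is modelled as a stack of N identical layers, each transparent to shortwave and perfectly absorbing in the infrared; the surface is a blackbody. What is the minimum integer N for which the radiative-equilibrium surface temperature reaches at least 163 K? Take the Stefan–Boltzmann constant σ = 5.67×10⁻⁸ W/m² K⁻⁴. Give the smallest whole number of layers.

7

Top-of-atmosphere balance: σT_e⁴ = S(1−α)/4 = 5.605 W/m² → T_e = 99.71 K.
Since T_s⁴ = (N+1)T_e⁴, we need N ≥ (T_s/T_e)⁴ − 1 = 6.141.
So N ≥ 6.141; the smallest integer is N = 7.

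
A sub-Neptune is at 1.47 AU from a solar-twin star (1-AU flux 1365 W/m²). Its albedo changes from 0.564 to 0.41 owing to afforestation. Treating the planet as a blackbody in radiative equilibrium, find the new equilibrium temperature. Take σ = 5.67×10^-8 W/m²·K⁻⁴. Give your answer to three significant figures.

201 K

By the inverse-square law, S = 1365/1.47² = 631.7 W/m².
With the new albedo, S(1−α₂)/4 = 93.17 W/m², so T₂ = 201.3 K.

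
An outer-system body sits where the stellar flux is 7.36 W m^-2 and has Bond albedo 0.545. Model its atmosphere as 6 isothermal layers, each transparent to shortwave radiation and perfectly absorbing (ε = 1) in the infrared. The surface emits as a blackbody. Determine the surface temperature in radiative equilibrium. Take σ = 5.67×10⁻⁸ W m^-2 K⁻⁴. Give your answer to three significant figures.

Top-of-atmosphere balance: σT_e⁴ = S(1−α)/4 = 0.8372 W m^-2 → T_e = 61.99 K.
With N = 6 opaque layers, T_s = (N+1)^(1/4)·T_e = 7^(1/4)·61.99 = 100.8 K.

101 K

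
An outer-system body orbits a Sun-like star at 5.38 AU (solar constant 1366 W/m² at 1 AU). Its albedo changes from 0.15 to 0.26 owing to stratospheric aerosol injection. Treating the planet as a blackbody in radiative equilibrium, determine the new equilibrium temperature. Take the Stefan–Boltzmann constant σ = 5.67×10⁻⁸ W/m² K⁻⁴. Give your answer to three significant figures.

Irradiance scales as 1/d², so S = 1366 W/m² × (1/5.38)² = 47.19 W/m².
New equilibrium: T₂ = [(1−0.26)·47.19/(4σ)]^(1/4) = 111.4 K.

111 kelvin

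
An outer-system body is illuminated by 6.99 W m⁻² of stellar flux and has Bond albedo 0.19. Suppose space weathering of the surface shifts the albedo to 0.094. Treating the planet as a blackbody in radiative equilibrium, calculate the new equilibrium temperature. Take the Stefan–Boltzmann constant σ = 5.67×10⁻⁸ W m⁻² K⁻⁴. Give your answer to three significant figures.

72.7 K

New equilibrium: T₂ = [(1−0.094)·6.990/(4σ)]^(1/4) = 72.69 K.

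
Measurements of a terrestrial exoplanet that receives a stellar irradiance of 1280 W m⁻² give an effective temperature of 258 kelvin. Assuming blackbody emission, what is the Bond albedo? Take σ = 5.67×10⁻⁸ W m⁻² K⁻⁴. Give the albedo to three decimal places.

0.215

Energy balance: S(1−α)/4 = σT⁴, so 1−α = 4σT⁴/S.
σT⁴ = 251.2 W m⁻², so 4σT⁴ = 1005 W m⁻².
1−α = 1005/1280 = 0.7851, so α = 0.2149.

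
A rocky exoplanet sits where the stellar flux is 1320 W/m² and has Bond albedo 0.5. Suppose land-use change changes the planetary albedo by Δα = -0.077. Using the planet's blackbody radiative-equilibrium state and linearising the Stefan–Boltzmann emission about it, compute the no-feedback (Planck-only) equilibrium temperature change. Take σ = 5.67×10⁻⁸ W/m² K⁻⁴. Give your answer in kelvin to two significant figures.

8.9 kelvin

The baseline emission temperature is T_e = 232.3 K.
ΔF = −(S/4)Δα = −(1320/4)×(-0.077) = 25.41 W/m².
The Planck feedback parameter is 4σT_e³ = 2.842 W/m²/K.
ΔT₀ = ΔF/λ_P = 25.41/2.842 = 8.94 K.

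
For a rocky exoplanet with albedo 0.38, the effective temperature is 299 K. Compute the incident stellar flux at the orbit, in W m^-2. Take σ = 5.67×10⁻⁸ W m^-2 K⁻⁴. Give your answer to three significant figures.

2920 W m^-2

From S(1−α)/4 = σT⁴: S = 4σT⁴/(1−α).
σT⁴ = 5.67×10⁻⁸·(299)⁴ = 453.2 W m^-2.
So S = 4×453.2/(1−0.38) = 2924 W m^-2.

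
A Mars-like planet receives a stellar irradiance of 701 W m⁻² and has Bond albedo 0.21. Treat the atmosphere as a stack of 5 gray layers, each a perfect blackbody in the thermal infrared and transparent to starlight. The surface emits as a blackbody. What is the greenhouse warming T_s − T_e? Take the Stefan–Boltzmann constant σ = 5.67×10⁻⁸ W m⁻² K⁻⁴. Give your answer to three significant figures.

The effective emission temperature is T_e = [S(1−α)/(4σ)]^¼ = 222.3 K.
Surface: T_s = (6)^¼·T_e = 347.9 K.
So the greenhouse effect raises the surface by 347.9 − 222.3 = 125.6 K.

126 K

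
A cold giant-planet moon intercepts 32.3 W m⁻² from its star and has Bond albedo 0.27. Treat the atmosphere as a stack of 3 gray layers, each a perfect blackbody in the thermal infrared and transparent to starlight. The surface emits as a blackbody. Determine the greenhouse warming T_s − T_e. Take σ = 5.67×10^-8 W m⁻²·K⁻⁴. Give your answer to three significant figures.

41.8 K

OLR = S(1−α)/4 = 5.895 W m⁻²; the top layer radiates at T_e = 101.0 K.
Surface: T_s = (4)^¼·T_e = 142.8 K.
So the greenhouse effect raises the surface by 142.8 − 101.0 = 41.83 K.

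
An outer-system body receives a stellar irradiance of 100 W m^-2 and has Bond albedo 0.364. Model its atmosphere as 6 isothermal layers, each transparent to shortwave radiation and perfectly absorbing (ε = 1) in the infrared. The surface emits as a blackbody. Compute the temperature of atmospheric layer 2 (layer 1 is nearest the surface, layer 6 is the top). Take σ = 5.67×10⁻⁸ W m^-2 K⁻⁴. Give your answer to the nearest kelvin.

OLR = S(1−α)/4 = 15.90 W m^-2; the top layer radiates at T_e = 129.4 K.
The net upward flux σT_e⁴ is constant between every pair of levels, so T_k⁴ = (N+1−k)T_e⁴.
T_2 = (5)^(1/4)·129.4 = 193.5 K.

194 K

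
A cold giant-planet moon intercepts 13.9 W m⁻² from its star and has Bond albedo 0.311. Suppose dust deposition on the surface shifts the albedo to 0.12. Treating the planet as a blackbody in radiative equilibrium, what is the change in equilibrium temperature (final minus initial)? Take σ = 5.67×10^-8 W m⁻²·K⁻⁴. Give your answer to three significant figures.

5.08 K

With α = 0.311, T₁ = 80.61 K.
With α = 0.12, T₂ = 85.70 K.
ΔT = T₂ − T₁ = 5.085 K.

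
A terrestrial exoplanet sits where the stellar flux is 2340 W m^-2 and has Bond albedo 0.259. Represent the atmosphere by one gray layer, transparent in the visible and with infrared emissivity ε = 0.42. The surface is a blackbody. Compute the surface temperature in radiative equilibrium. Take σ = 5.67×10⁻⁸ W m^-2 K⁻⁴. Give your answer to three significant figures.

At the top of the atmosphere, σT_e⁴ = S(1−α)/4 = 433.5 W m^-2, giving T_e = 295.7 K.
The surface balance (absorbed SW + ε·downward IR = σT_s⁴) with T_a⁴ = T_s⁴/2 reduces to T_s = T_e·[2/(2−ε)]^¼ = 313.6 K.

314 K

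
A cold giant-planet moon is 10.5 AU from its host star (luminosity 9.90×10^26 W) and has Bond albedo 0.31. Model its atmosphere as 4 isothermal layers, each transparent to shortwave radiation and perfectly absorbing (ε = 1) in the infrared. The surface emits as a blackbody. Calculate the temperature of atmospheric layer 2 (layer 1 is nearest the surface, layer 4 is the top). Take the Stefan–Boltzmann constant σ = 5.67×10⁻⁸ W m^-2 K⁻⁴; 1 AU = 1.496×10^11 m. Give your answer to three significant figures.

131 K

d = 10.5 × 1.496×10^11 m = 1.571×10^12 m.
Spreading L over a sphere of radius d: S = 9.90×10^26/(4π·1.57×10^12²) = 31.93 W m^-2.
Top-of-atmosphere balance: σT_e⁴ = S(1−α)/4 = 5.508 W m^-2 → T_e = 99.28 K.
The net upward flux σT_e⁴ is constant between every pair of levels, so T_k⁴ = (N+1−k)T_e⁴.
T_2 = (3)^(1/4)·99.28 = 130.7 K.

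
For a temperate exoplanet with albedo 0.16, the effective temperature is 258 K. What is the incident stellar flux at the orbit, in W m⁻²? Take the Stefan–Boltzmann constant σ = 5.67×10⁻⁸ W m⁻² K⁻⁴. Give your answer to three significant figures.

From S(1−α)/4 = σT⁴: S = 4σT⁴/(1−α).
σT⁴ = 5.67×10⁻⁸·(258)⁴ = 251.2 W m⁻².
So S = 4×251.2/(1−0.16) = 1196 W m⁻².

1200 W m⁻²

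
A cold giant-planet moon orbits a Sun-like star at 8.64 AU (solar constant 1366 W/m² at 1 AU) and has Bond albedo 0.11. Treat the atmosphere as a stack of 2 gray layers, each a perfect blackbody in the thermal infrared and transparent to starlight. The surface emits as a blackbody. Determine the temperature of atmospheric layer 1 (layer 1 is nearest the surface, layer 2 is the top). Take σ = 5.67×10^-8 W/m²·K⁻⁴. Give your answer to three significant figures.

Irradiance scales as 1/d², so S = 1366 W/m² × (1/8.64)² = 18.30 W/m².
Top-of-atmosphere balance: σT_e⁴ = S(1−α)/4 = 4.071 W/m² → T_e = 92.05 K.
The net upward flux σT_e⁴ is constant between every pair of levels, so T_k⁴ = (N+1−k)T_e⁴.
T_1 = (2)^(1/4)·92.05 = 109.5 K.

109 K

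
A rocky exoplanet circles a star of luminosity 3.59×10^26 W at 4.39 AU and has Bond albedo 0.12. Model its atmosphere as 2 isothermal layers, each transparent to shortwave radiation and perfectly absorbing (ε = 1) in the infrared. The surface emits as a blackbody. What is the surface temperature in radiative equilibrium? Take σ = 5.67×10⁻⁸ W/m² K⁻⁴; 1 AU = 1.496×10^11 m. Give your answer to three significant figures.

167 kelvin

Orbital distance: d = 4.39 AU = 6.567×10^11 m.
S = L/(4πd²) = 66.24 W/m².
OLR = S(1−α)/4 = 14.57 W/m²; the top layer radiates at T_e = 126.6 K.
For an N-layer opaque stack, T_s⁴ = (N+1)T_e⁴, hence T_s = (3)^(1/4)×126.6 K = 166.6 K.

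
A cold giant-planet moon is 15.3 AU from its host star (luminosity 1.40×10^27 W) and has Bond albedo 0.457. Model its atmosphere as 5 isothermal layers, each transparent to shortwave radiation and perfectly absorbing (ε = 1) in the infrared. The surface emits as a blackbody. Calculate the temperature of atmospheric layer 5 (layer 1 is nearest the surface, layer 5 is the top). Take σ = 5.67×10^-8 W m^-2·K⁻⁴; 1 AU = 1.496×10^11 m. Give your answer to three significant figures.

Orbital distance: d = 15.3 AU = 2.289×10^12 m.
S = L/(4πd²) = 21.27 W m^-2.
The effective emission temperature is T_e = [S(1−α)/(4σ)]^¼ = 84.47 K.
In the N-layer model, layer k (counted from the surface) has T_k = (N+1−k)^(1/4)·T_e.
With k = 5: T_5 = (5+1−5)^¼·84.47 K = 84.47 K.

84.5 K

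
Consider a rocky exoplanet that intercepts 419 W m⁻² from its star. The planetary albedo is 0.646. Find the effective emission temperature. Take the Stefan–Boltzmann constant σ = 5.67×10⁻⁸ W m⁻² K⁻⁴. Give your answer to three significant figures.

160 kelvin

Averaging over the sphere, the absorbed flux is S(1−α)/4 = 37.08 W m⁻².
Set σT⁴ = 37.08 → T = (37.08/σ)^(1/4) = 159.9 K.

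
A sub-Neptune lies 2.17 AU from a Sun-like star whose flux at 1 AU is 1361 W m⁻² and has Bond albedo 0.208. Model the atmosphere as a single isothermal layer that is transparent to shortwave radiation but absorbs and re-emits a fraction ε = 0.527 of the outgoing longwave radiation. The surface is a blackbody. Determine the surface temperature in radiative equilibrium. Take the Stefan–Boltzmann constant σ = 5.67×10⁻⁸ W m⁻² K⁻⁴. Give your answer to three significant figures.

192 kelvin

By the inverse-square law, S = 1361/2.17² = 289.0 W m⁻².
The planet radiates to space at T_e = [S(1−α)/(4σ)]^(1/4) = 178.2 K.
Surface balance with a leaky layer gives σT_s⁴ = σT_e⁴·2/(2−ε), so T_s = T_e·[2/(2−0.527)]^(1/4) = 192.4 K.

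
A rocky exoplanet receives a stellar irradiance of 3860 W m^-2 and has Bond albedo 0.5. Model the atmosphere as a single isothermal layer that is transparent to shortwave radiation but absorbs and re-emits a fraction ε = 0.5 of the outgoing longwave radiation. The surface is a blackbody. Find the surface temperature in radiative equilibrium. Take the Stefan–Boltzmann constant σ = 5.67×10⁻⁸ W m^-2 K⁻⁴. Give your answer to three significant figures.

326 kelvin

At the top of the atmosphere, σT_e⁴ = S(1−α)/4 = 482.5 W m^-2, giving T_e = 303.7 K.
Surface balance with a leaky layer gives σT_s⁴ = σT_e⁴·2/(2−ε), so T_s = T_e·[2/(2−0.5)]^(1/4) = 326.4 K.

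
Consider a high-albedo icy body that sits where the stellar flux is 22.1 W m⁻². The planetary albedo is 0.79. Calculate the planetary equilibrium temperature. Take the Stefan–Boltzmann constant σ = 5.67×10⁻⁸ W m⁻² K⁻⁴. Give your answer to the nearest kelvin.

67 kelvin

Absorbed flux (global mean): S(1−α)/4 = 22.10·0.21/4 = 1.160 W m⁻².
Balancing against σT⁴: T = (1.160/5.67×10⁻⁸)^(1/4) = 67.26 K.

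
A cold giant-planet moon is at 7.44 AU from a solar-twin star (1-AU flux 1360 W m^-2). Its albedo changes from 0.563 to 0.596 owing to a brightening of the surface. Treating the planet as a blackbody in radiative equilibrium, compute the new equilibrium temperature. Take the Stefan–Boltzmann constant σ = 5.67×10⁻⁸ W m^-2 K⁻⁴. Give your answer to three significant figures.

Irradiance scales as 1/d², so S = 1360 W m^-2 × (1/7.44)² = 24.57 W m^-2.
New equilibrium: T₂ = [(1−0.596)·24.57/(4σ)]^(1/4) = 81.34 K.

81.3 K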